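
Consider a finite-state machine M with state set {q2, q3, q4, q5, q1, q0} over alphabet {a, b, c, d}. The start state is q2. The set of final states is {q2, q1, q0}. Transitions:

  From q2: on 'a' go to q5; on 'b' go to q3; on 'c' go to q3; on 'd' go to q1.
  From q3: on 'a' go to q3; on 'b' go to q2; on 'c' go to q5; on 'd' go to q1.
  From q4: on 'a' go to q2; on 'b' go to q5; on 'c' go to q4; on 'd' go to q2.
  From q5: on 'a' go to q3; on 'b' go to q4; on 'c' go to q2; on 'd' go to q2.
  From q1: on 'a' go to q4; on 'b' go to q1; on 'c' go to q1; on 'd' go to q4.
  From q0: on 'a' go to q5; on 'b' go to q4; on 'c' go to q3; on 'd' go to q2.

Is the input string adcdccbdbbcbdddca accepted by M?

Yes

Trace: q2 -a-> q5 -d-> q2 -c-> q3 -d-> q1 -c-> q1 -c-> q1 -b-> q1 -d-> q4 -b-> q5 -b-> q4 -c-> q4 -b-> q5 -d-> q2 -d-> q1 -d-> q4 -c-> q4 -a-> q2
End state q2 is accepting.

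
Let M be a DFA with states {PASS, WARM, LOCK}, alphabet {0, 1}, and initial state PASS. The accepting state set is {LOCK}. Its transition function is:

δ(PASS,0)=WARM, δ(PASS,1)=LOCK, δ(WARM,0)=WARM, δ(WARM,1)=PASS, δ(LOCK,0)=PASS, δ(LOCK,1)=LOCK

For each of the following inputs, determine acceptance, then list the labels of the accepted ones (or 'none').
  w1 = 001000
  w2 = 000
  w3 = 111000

none

w1:
  start at PASS
  read '0': PASS → WARM
  read '0': WARM → WARM
  read '1': WARM → PASS
  read '0': PASS → WARM
  read '0': WARM → WARM
  read '0': WARM → WARM
  end WARM, rejected
w2:
  start at PASS
  read '0': PASS → WARM
  read '0': WARM → WARM
  read '0': WARM → WARM
  end WARM, rejected
w3:
  start at PASS
  read '1': PASS → LOCK
  read '1': LOCK → LOCK
  read '1': LOCK → LOCK
  read '0': LOCK → PASS
  read '0': PASS → WARM
  read '0': WARM → WARM
  end WARM, rejected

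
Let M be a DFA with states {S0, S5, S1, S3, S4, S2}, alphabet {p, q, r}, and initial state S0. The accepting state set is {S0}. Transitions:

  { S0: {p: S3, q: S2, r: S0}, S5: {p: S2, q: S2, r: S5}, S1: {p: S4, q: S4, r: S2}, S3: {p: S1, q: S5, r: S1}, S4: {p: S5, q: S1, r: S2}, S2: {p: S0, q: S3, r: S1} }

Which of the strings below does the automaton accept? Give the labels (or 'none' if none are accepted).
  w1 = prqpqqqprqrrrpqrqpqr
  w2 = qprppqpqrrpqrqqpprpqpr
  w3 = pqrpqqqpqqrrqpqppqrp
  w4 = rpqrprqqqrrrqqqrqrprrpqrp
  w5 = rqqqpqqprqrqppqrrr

none

w1:
  start at S0
  read 'p': S0 → S3
  read 'r': S3 → S1
  read 'q': S1 → S4
  read 'p': S4 → S5
  read 'q': S5 → S2
  read 'q': S2 → S3
  read 'q': S3 → S5
  read 'p': S5 → S2
  read 'r': S2 → S1
  read 'q': S1 → S4
  read 'r': S4 → S2
  read 'r': S2 → S1
  read 'r': S1 → S2
  read 'p': S2 → S0
  read 'q': S0 → S2
  read 'r': S2 → S1
  read 'q': S1 → S4
  read 'p': S4 → S5
  read 'q': S5 → S2
  read 'r': S2 → S1
  end S1, rejected
w2:
  start at S0
  read 'q': S0 → S2
  read 'p': S2 → S0
  read 'r': S0 → S0
  read 'p': S0 → S3
  read 'p': S3 → S1
  read 'q': S1 → S4
  read 'p': S4 → S5
  read 'q': S5 → S2
  read 'r': S2 → S1
  read 'r': S1 → S2
  read 'p': S2 → S0
  read 'q': S0 → S2
  read 'r': S2 → S1
  read 'q': S1 → S4
  read 'q': S4 → S1
  read 'p': S1 → S4
  read 'p': S4 → S5
  read 'r': S5 → S5
  read 'p': S5 → S2
  read 'q': S2 → S3
  read 'p': S3 → S1
  read 'r': S1 → S2
  end S2, rejected
w3:
  start at S0
  read 'p': S0 → S3
  read 'q': S3 → S5
  read 'r': S5 → S5
  read 'p': S5 → S2
  read 'q': S2 → S3
  read 'q': S3 → S5
  read 'q': S5 → S2
  read 'p': S2 → S0
  read 'q': S0 → S2
  read 'q': S2 → S3
  read 'r': S3 → S1
  read 'r': S1 → S2
  read 'q': S2 → S3
  read 'p': S3 → S1
  read 'q': S1 → S4
  read 'p': S4 → S5
  read 'p': S5 → S2
  read 'q': S2 → S3
  read 'r': S3 → S1
  read 'p': S1 → S4
  end S4, rejected
w4:
  start at S0
  read 'r': S0 → S0
  read 'p': S0 → S3
  read 'q': S3 → S5
  read 'r': S5 → S5
  read 'p': S5 → S2
  read 'r': S2 → S1
  read 'q': S1 → S4
  read 'q': S4 → S1
  read 'q': S1 → S4
  read 'r': S4 → S2
  read 'r': S2 → S1
  read 'r': S1 → S2
  read 'q': S2 → S3
  read 'q': S3 → S5
  read 'q': S5 → S2
  read 'r': S2 → S1
  read 'q': S1 → S4
  read 'r': S4 → S2
  read 'p': S2 → S0
  read 'r': S0 → S0
  read 'r': S0 → S0
  read 'p': S0 → S3
  read 'q': S3 → S5
  read 'r': S5 → S5
  read 'p': S5 → S2
  end S2, rejected
w5:
  start at S0
  read 'r': S0 → S0
  read 'q': S0 → S2
  read 'q': S2 → S3
  read 'q': S3 → S5
  read 'p': S5 → S2
  read 'q': S2 → S3
  read 'q': S3 → S5
  read 'p': S5 → S2
  read 'r': S2 → S1
  read 'q': S1 → S4
  read 'r': S4 → S2
  read 'q': S2 → S3
  read 'p': S3 → S1
  read 'p': S1 → S4
  read 'q': S4 → S1
  read 'r': S1 → S2
  read 'r': S2 → S1
  read 'r': S1 → S2
  end S2, rejected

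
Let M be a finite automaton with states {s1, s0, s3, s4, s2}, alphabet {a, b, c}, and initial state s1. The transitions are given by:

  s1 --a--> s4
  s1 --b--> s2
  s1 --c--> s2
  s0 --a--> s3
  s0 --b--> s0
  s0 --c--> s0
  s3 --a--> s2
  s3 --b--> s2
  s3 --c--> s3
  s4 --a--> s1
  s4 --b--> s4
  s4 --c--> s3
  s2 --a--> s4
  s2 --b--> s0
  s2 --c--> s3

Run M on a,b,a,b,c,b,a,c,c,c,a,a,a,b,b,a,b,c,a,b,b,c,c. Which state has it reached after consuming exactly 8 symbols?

s3

start at s1
read 'a': s1 → s4
read 'b': s4 → s4
read 'a': s4 → s1
read 'b': s1 → s2
read 'c': s2 → s3
read 'b': s3 → s2
read 'a': s2 → s4
read 'c': s4 → s3
After 8 symbols: s3.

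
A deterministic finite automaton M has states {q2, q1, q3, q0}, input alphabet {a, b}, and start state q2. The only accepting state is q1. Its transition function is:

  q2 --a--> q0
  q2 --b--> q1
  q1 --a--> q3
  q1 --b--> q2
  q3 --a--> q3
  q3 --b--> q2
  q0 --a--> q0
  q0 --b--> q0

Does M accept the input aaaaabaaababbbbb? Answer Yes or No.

q2 → q0 → q0 → q0 → q0 → q0 → q0 → q0 → q0 → q0 → q0 → q0 → q0 → q0 → q0 → q0 → q0
End state q0 is not accepting.

No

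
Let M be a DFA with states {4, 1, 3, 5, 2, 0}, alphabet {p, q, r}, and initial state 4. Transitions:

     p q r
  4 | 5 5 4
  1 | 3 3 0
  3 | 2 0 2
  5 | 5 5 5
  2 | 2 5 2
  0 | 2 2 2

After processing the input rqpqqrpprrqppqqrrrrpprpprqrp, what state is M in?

start at 4
read 'r': 4 → 4
read 'q': 4 → 5
read 'p': 5 → 5
read 'q': 5 → 5
read 'q': 5 → 5
read 'r': 5 → 5
read 'p': 5 → 5
read 'p': 5 → 5
read 'r': 5 → 5
read 'r': 5 → 5
read 'q': 5 → 5
read 'p': 5 → 5
read 'p': 5 → 5
read 'q': 5 → 5
read 'q': 5 → 5
read 'r': 5 → 5
read 'r': 5 → 5
read 'r': 5 → 5
read 'r': 5 → 5
read 'p': 5 → 5
read 'p': 5 → 5
read 'r': 5 → 5
read 'p': 5 → 5
read 'p': 5 → 5
read 'r': 5 → 5
read 'q': 5 → 5
read 'r': 5 → 5
read 'p': 5 → 5

5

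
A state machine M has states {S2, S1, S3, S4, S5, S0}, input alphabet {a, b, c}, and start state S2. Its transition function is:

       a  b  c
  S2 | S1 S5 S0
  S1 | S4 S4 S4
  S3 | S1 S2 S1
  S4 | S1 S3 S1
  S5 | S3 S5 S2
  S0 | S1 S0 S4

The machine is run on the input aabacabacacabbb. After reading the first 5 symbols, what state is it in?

S2 → S1 → S4 → S3 → S1 → S4
After 5 symbols: S4.

S4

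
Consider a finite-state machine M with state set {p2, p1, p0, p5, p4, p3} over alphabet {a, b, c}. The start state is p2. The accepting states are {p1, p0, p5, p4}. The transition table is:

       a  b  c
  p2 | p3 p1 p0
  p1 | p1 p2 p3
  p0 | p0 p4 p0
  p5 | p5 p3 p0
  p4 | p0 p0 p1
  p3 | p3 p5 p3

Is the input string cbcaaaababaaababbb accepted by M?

start at p2
read 'c': p2 → p0
read 'b': p0 → p4
read 'c': p4 → p1
read 'a': p1 → p1
read 'a': p1 → p1
read 'a': p1 → p1
read 'a': p1 → p1
read 'b': p1 → p2
read 'a': p2 → p3
read 'b': p3 → p5
read 'a': p5 → p5
read 'a': p5 → p5
read 'a': p5 → p5
read 'b': p5 → p3
read 'a': p3 → p3
read 'b': p3 → p5
read 'b': p5 → p3
read 'b': p3 → p5
End state p5 is accepting.

Yes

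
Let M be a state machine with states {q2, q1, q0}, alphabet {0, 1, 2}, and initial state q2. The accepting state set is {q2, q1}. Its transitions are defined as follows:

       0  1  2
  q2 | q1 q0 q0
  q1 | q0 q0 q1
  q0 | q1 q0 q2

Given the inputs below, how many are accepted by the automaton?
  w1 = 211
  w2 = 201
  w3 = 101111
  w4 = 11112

w1:
  start at q2
  read '2': q2 → q0
  read '1': q0 → q0
  read '1': q0 → q0
  end q0, rejected
w2:
  start at q2
  read '2': q2 → q0
  read '0': q0 → q1
  read '1': q1 → q0
  end q0, rejected
w3:
  start at q2
  read '1': q2 → q0
  read '0': q0 → q1
  read '1': q1 → q0
  read '1': q0 → q0
  read '1': q0 → q0
  read '1': q0 → q0
  end q0, rejected
w4:
  start at q2
  read '1': q2 → q0
  read '1': q0 → q0
  read '1': q0 → q0
  read '1': q0 → q0
  read '2': q0 → q2
  end q2, accepted

1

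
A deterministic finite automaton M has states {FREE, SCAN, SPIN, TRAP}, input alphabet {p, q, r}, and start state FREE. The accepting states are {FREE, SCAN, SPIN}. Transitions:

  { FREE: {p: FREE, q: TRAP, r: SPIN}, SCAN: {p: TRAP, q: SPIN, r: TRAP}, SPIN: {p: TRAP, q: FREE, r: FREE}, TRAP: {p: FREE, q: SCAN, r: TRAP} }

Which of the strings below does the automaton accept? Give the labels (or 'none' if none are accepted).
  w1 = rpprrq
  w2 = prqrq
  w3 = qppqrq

w1:
  start at FREE
  read 'r': FREE → SPIN
  read 'p': SPIN → TRAP
  read 'p': TRAP → FREE
  read 'r': FREE → SPIN
  read 'r': SPIN → FREE
  read 'q': FREE → TRAP
  end TRAP, rejected
w2:
  start at FREE
  read 'p': FREE → FREE
  read 'r': FREE → SPIN
  read 'q': SPIN → FREE
  read 'r': FREE → SPIN
  read 'q': SPIN → FREE
  end FREE, accepted
w3:
  start at FREE
  read 'q': FREE → TRAP
  read 'p': TRAP → FREE
  read 'p': FREE → FREE
  read 'q': FREE → TRAP
  read 'r': TRAP → TRAP
  read 'q': TRAP → SCAN
  end SCAN, accepted

w2, w3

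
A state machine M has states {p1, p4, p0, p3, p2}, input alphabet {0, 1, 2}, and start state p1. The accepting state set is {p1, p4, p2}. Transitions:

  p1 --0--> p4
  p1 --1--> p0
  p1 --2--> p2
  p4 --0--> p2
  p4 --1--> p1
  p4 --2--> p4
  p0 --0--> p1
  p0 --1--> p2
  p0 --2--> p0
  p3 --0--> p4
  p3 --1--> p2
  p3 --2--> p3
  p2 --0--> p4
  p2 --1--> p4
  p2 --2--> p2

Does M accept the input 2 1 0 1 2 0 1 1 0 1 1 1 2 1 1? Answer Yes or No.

Yes

start at p1
read '2': p1 → p2
read '1': p2 → p4
read '0': p4 → p2
read '1': p2 → p4
read '2': p4 → p4
read '0': p4 → p2
read '1': p2 → p4
read '1': p4 → p1
read '0': p1 → p4
read '1': p4 → p1
read '1': p1 → p0
read '1': p0 → p2
read '2': p2 → p2
read '1': p2 → p4
read '1': p4 → p1
End state p1 is accepting.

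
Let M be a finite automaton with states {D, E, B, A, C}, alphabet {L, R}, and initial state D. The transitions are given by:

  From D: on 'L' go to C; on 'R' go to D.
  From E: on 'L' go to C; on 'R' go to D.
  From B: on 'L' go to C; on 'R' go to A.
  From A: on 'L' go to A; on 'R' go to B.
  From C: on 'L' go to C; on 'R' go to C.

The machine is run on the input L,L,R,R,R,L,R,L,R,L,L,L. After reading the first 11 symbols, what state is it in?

start at D
read 'L': D → C
read 'L': C → C
read 'R': C → C
read 'R': C → C
read 'R': C → C
read 'L': C → C
read 'R': C → C
read 'L': C → C
read 'R': C → C
read 'L': C → C
read 'L': C → C
After 11 symbols: C.

C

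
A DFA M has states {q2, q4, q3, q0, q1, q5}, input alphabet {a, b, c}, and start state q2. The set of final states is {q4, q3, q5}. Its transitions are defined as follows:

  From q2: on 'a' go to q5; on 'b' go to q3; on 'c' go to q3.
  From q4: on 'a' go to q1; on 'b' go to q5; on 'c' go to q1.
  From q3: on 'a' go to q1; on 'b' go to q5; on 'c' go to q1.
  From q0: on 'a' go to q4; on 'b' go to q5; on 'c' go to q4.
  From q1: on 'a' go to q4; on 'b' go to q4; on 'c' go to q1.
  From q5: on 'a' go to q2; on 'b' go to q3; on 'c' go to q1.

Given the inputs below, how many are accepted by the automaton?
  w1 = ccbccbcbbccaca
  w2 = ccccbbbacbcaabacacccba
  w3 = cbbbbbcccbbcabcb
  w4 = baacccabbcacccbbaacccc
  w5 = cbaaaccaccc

w1: q2 → q3 → q1 → q4 → q1 → q1 → q4 → q1 → q4 → q5 → q1 → q1 → q4 → q1 → q4  → end q4, accepted
w2: q2 → q3 → q1 → q1 → q1 → q4 → q5 → q3 → q1 → q1 → q4 → q1 → q4 → q1 → q4 → q1 → q1 → q4 → q1 → q1 → q1 → q4 → q1  → end q1, rejected
w3: q2 → q3 → q5 → q3 → q5 → q3 → q5 → q1 → q1 → q1 → q4 → q5 → q1 → q4 → q5 → q1 → q4  → end q4, accepted
w4: q2 → q3 → q1 → q4 → q1 → q1 → q1 → q4 → q5 → q3 → q1 → q4 → q1 → q1 → q1 → q4 → q5 → q2 → q5 → q1 → q1 → q1 → q1  → end q1, rejected
w5: q2 → q3 → q5 → q2 → q5 → q2 → q3 → q1 → q4 → q1 → q1 → q1  → end q1, rejected

2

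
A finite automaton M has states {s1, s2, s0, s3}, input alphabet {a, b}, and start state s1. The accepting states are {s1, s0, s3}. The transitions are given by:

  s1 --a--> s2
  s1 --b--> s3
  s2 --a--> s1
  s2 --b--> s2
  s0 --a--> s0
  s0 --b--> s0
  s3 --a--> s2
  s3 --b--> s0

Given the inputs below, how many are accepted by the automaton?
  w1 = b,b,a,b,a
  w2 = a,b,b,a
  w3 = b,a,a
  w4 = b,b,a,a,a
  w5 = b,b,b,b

5

w1: s1 → s3 → s0 → s0 → s0 → s0  → end s0, accepted
w2: s1 → s2 → s2 → s2 → s1  → end s1, accepted
w3: s1 → s3 → s2 → s1  → end s1, accepted
w4: s1 → s3 → s0 → s0 → s0 → s0  → end s0, accepted
w5: s1 → s3 → s0 → s0 → s0  → end s0, accepted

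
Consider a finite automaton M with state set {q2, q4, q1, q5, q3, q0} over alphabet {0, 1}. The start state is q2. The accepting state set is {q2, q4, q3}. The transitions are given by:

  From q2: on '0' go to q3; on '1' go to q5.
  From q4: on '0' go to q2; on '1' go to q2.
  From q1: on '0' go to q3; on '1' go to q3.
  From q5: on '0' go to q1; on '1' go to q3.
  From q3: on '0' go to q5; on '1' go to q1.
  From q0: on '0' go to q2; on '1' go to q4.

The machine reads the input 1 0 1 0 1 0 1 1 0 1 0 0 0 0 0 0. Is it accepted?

No

q2 → q5 → q1 → q3 → q5 → q3 → q5 → q3 → q1 → q3 → q1 → q3 → q5 → q1 → q3 → q5 → q1
End state q1 is not accepting.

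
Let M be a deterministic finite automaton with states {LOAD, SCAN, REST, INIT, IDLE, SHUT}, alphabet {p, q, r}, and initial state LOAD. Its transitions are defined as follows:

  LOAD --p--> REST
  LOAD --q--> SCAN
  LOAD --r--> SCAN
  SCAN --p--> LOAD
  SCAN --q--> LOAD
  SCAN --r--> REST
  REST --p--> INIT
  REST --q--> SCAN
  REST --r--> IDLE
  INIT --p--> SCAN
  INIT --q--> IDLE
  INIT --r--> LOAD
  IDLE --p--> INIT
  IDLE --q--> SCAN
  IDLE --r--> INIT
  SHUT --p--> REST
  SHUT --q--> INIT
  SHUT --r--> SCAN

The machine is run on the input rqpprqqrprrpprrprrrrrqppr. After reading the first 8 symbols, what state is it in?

start at LOAD
read 'r': LOAD → SCAN
read 'q': SCAN → LOAD
read 'p': LOAD → REST
read 'p': REST → INIT
read 'r': INIT → LOAD
read 'q': LOAD → SCAN
read 'q': SCAN → LOAD
read 'r': LOAD → SCAN
After 8 symbols: SCAN.

SCAN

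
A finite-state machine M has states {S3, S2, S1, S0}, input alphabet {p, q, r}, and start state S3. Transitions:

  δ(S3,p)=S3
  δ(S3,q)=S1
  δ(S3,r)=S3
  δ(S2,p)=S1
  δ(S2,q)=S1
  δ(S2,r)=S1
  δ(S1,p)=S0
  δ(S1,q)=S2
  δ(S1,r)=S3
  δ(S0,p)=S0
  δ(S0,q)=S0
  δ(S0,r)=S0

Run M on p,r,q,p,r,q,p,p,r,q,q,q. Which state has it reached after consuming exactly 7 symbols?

S0

start at S3
read 'p': S3 → S3
read 'r': S3 → S3
read 'q': S3 → S1
read 'p': S1 → S0
read 'r': S0 → S0
read 'q': S0 → S0
read 'p': S0 → S0
After 7 symbols: S0.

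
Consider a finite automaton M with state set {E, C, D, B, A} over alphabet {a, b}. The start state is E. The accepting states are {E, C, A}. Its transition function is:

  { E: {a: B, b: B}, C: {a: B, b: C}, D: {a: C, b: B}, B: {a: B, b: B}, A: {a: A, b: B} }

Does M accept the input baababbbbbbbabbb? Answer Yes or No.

No

E → B → B → B → B → B → B → B → B → B → B → B → B → B → B → B → B
End state B is not accepting.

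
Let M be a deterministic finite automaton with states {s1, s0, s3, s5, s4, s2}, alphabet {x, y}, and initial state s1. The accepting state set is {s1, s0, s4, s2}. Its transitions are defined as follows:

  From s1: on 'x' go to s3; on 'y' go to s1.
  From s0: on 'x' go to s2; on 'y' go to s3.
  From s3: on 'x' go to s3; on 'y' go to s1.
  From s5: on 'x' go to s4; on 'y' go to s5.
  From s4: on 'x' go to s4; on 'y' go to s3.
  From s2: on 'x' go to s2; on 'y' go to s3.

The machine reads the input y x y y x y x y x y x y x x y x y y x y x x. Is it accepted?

No

s1 → s1 → s3 → s1 → s1 → s3 → s1 → s3 → s1 → s3 → s1 → s3 → s1 → s3 → s3 → s1 → s3 → s1 → s1 → s3 → s1 → s3 → s3
End state s3 is not accepting.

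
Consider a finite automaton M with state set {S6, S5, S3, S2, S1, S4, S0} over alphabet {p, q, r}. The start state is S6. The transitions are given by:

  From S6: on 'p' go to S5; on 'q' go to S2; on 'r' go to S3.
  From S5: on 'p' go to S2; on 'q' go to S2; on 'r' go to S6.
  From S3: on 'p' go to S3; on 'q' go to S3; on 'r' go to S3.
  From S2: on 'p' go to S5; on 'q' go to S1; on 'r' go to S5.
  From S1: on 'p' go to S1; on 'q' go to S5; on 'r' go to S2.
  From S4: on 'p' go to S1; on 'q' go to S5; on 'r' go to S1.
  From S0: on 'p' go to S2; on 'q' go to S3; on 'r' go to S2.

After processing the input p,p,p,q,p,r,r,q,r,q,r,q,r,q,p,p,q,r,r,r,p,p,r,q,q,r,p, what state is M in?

S3

Trace: S6 -p-> S5 -p-> S2 -p-> S5 -q-> S2 -p-> S5 -r-> S6 -r-> S3 -q-> S3 -r-> S3 -q-> S3 -r-> S3 -q-> S3 -r-> S3 -q-> S3 -p-> S3 -p-> S3 -q-> S3 -r-> S3 -r-> S3 -r-> S3 -p-> S3 -p-> S3 -r-> S3 -q-> S3 -q-> S3 -r-> S3 -p-> S3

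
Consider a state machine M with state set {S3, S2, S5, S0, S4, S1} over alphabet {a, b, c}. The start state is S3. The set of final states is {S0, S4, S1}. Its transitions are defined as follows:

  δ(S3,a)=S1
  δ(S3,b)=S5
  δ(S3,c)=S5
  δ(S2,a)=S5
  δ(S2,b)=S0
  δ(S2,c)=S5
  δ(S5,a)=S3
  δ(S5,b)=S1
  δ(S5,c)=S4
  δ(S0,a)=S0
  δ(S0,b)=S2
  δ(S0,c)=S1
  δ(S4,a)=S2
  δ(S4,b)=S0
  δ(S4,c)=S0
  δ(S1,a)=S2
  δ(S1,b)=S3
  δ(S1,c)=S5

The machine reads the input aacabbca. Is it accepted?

start at S3
read 'a': S3 → S1
read 'a': S1 → S2
read 'c': S2 → S5
read 'a': S5 → S3
read 'b': S3 → S5
read 'b': S5 → S1
read 'c': S1 → S5
read 'a': S5 → S3
End state S3 is not accepting.

No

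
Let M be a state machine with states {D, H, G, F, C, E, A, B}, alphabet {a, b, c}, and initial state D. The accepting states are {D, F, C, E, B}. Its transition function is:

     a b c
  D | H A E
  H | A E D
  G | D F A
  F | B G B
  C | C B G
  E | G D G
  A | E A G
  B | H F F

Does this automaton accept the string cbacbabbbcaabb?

Yes

D → E → D → H → D → A → E → D → A → A → G → D → H → E → D
End state D is accepting.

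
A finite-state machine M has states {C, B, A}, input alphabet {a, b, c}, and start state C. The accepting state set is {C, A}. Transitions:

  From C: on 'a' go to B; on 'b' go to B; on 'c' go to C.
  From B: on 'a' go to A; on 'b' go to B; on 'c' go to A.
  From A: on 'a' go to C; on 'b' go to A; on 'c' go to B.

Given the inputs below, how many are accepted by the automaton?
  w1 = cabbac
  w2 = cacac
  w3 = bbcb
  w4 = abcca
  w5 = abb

w1: C → C → B → B → B → A → B  → end B, rejected
w2: C → C → B → A → C → C  → end C, accepted
w3: C → B → B → A → A  → end A, accepted
w4: C → B → B → A → B → A  → end A, accepted
w5: C → B → B → B  → end B, rejected

3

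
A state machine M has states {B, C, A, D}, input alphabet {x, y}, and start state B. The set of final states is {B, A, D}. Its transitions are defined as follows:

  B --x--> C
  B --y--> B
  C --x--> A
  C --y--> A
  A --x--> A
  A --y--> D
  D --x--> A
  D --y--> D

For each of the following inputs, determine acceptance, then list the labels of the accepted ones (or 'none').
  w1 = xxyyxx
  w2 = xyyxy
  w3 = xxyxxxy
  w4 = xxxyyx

w1, w2, w3, w4

w1:
  start at B
  read 'x': B → C
  read 'x': C → A
  read 'y': A → D
  read 'y': D → D
  read 'x': D → A
  read 'x': A → A
  end A, accepted
w2:
  start at B
  read 'x': B → C
  read 'y': C → A
  read 'y': A → D
  read 'x': D → A
  read 'y': A → D
  end D, accepted
w3:
  start at B
  read 'x': B → C
  read 'x': C → A
  read 'y': A → D
  read 'x': D → A
  read 'x': A → A
  read 'x': A → A
  read 'y': A → D
  end D, accepted
w4:
  start at B
  read 'x': B → C
  read 'x': C → A
  read 'x': A → A
  read 'y': A → D
  read 'y': D → D
  read 'x': D → A
  end A, accepted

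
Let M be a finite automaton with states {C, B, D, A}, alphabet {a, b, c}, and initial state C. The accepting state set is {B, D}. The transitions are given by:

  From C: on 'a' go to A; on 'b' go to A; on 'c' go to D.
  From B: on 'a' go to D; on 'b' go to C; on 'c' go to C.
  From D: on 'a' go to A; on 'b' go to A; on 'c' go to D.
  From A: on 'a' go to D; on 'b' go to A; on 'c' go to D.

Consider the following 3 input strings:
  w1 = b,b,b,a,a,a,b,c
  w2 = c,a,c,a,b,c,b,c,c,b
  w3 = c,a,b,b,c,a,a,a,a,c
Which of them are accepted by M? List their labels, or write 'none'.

w1: Trace: C -b-> A -b-> A -b-> A -a-> D -a-> A -a-> D -b-> A -c-> D  → end D, accepted
w2: Trace: C -c-> D -a-> A -c-> D -a-> A -b-> A -c-> D -b-> A -c-> D -c-> D -b-> A  → end A, rejected
w3: Trace: C -c-> D -a-> A -b-> A -b-> A -c-> D -a-> A -a-> D -a-> A -a-> D -c-> D  → end D, accepted

w1, w3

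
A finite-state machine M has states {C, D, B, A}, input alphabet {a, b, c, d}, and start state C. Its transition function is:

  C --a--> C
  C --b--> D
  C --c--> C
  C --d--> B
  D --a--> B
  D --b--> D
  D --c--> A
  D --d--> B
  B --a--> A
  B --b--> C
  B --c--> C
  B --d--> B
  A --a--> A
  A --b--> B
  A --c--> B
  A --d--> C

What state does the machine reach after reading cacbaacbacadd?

B

start at C
read 'c': C → C
read 'a': C → C
read 'c': C → C
read 'b': C → D
read 'a': D → B
read 'a': B → A
read 'c': A → B
read 'b': B → C
read 'a': C → C
read 'c': C → C
read 'a': C → C
read 'd': C → B
read 'd': B → B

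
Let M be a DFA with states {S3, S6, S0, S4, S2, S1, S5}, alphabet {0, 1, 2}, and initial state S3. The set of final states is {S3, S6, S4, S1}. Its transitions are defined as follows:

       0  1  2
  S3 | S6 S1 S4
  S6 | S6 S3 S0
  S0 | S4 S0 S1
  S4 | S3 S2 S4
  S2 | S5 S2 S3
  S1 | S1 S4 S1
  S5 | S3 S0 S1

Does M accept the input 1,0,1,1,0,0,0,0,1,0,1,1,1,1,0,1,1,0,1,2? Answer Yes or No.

start at S3
read '1': S3 → S1
read '0': S1 → S1
read '1': S1 → S4
read '1': S4 → S2
read '0': S2 → S5
read '0': S5 → S3
read '0': S3 → S6
read '0': S6 → S6
read '1': S6 → S3
read '0': S3 → S6
read '1': S6 → S3
read '1': S3 → S1
read '1': S1 → S4
read '1': S4 → S2
read '0': S2 → S5
read '1': S5 → S0
read '1': S0 → S0
read '0': S0 → S4
read '1': S4 → S2
read '2': S2 → S3
End state S3 is accepting.

Yes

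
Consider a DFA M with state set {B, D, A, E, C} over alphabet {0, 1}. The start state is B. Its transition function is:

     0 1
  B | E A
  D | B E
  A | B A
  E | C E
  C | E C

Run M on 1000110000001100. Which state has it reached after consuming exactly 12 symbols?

Trace: B -1-> A -0-> B -0-> E -0-> C -1-> C -1-> C -0-> E -0-> C -0-> E -0-> C -0-> E -0-> C
After 12 symbols: C.

C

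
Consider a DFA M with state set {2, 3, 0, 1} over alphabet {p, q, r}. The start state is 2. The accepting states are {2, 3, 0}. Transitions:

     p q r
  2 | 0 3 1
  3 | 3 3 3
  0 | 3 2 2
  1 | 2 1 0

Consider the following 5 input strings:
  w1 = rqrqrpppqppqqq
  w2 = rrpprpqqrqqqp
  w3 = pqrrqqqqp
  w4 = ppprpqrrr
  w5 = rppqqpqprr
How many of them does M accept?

5

w1: Trace: 2 -r-> 1 -q-> 1 -r-> 0 -q-> 2 -r-> 1 -p-> 2 -p-> 0 -p-> 3 -q-> 3 -p-> 3 -p-> 3 -q-> 3 -q-> 3 -q-> 3  → end 3, accepted
w2: Trace: 2 -r-> 1 -r-> 0 -p-> 3 -p-> 3 -r-> 3 -p-> 3 -q-> 3 -q-> 3 -r-> 3 -q-> 3 -q-> 3 -q-> 3 -p-> 3  → end 3, accepted
w3: Trace: 2 -p-> 0 -q-> 2 -r-> 1 -r-> 0 -q-> 2 -q-> 3 -q-> 3 -q-> 3 -p-> 3  → end 3, accepted
w4: Trace: 2 -p-> 0 -p-> 3 -p-> 3 -r-> 3 -p-> 3 -q-> 3 -r-> 3 -r-> 3 -r-> 3  → end 3, accepted
w5: Trace: 2 -r-> 1 -p-> 2 -p-> 0 -q-> 2 -q-> 3 -p-> 3 -q-> 3 -p-> 3 -r-> 3 -r-> 3  → end 3, accepted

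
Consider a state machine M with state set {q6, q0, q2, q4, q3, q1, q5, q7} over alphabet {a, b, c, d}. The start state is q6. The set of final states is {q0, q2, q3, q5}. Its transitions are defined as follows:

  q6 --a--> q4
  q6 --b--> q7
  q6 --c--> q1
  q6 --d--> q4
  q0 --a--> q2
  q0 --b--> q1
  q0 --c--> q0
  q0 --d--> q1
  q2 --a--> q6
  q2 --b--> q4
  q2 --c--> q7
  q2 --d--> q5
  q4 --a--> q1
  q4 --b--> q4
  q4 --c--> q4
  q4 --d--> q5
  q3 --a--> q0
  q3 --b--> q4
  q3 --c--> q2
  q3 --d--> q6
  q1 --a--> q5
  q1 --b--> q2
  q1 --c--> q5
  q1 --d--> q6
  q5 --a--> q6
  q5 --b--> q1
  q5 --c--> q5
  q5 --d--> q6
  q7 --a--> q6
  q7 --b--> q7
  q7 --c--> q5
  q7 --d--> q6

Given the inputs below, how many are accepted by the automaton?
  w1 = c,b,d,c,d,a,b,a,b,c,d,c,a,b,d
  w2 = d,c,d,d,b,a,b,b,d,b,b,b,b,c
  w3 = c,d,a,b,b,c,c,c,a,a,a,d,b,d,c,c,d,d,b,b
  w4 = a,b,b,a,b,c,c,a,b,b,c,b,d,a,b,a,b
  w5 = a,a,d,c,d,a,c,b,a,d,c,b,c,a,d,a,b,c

w1: Trace: q6 -c-> q1 -b-> q2 -d-> q5 -c-> q5 -d-> q6 -a-> q4 -b-> q4 -a-> q1 -b-> q2 -c-> q7 -d-> q6 -c-> q1 -a-> q5 -b-> q1 -d-> q6  → end q6, rejected
w2: Trace: q6 -d-> q4 -c-> q4 -d-> q5 -d-> q6 -b-> q7 -a-> q6 -b-> q7 -b-> q7 -d-> q6 -b-> q7 -b-> q7 -b-> q7 -b-> q7 -c-> q5  → end q5, accepted
w3: Trace: q6 -c-> q1 -d-> q6 -a-> q4 -b-> q4 -b-> q4 -c-> q4 -c-> q4 -c-> q4 -a-> q1 -a-> q5 -a-> q6 -d-> q4 -b-> q4 -d-> q5 -c-> q5 -c-> q5 -d-> q6 -d-> q4 -b-> q4 -b-> q4  → end q4, rejected
w4: Trace: q6 -a-> q4 -b-> q4 -b-> q4 -a-> q1 -b-> q2 -c-> q7 -c-> q5 -a-> q6 -b-> q7 -b-> q7 -c-> q5 -b-> q1 -d-> q6 -a-> q4 -b-> q4 -a-> q1 -b-> q2  → end q2, accepted
w5: Trace: q6 -a-> q4 -a-> q1 -d-> q6 -c-> q1 -d-> q6 -a-> q4 -c-> q4 -b-> q4 -a-> q1 -d-> q6 -c-> q1 -b-> q2 -c-> q7 -a-> q6 -d-> q4 -a-> q1 -b-> q2 -c-> q7  → end q7, rejected

2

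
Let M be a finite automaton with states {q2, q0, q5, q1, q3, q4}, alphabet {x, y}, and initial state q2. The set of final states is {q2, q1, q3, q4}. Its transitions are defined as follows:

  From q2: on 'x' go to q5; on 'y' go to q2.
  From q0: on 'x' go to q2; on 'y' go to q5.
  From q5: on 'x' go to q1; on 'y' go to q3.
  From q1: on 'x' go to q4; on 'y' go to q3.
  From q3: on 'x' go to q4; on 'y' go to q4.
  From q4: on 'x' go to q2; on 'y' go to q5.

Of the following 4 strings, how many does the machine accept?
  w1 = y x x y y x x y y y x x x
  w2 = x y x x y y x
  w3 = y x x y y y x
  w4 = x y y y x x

3

w1:
  start at q2
  read 'y': q2 → q2
  read 'x': q2 → q5
  read 'x': q5 → q1
  read 'y': q1 → q3
  read 'y': q3 → q4
  read 'x': q4 → q2
  read 'x': q2 → q5
  read 'y': q5 → q3
  read 'y': q3 → q4
  read 'y': q4 → q5
  read 'x': q5 → q1
  read 'x': q1 → q4
  read 'x': q4 → q2
  end q2, accepted
w2:
  start at q2
  read 'x': q2 → q5
  read 'y': q5 → q3
  read 'x': q3 → q4
  read 'x': q4 → q2
  read 'y': q2 → q2
  read 'y': q2 → q2
  read 'x': q2 → q5
  end q5, rejected
w3:
  start at q2
  read 'y': q2 → q2
  read 'x': q2 → q5
  read 'x': q5 → q1
  read 'y': q1 → q3
  read 'y': q3 → q4
  read 'y': q4 → q5
  read 'x': q5 → q1
  end q1, accepted
w4:
  start at q2
  read 'x': q2 → q5
  read 'y': q5 → q3
  read 'y': q3 → q4
  read 'y': q4 → q5
  read 'x': q5 → q1
  read 'x': q1 → q4
  end q4, accepted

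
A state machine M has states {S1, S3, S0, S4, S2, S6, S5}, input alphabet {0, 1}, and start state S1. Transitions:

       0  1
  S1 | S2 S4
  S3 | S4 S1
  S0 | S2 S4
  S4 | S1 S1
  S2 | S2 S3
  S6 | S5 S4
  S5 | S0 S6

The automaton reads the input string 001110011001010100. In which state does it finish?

S1

Trace: S1 -0-> S2 -0-> S2 -1-> S3 -1-> S1 -1-> S4 -0-> S1 -0-> S2 -1-> S3 -1-> S1 -0-> S2 -0-> S2 -1-> S3 -0-> S4 -1-> S1 -0-> S2 -1-> S3 -0-> S4 -0-> S1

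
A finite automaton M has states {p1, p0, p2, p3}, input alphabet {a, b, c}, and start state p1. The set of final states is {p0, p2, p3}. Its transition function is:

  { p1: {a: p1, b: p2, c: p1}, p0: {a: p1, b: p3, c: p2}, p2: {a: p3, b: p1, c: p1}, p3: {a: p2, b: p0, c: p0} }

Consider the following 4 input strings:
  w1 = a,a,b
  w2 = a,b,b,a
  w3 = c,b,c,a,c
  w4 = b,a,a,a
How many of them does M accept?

w1: Trace: p1 -a-> p1 -a-> p1 -b-> p2  → end p2, accepted
w2: Trace: p1 -a-> p1 -b-> p2 -b-> p1 -a-> p1  → end p1, rejected
w3: Trace: p1 -c-> p1 -b-> p2 -c-> p1 -a-> p1 -c-> p1  → end p1, rejected
w4: Trace: p1 -b-> p2 -a-> p3 -a-> p2 -a-> p3  → end p3, accepted

2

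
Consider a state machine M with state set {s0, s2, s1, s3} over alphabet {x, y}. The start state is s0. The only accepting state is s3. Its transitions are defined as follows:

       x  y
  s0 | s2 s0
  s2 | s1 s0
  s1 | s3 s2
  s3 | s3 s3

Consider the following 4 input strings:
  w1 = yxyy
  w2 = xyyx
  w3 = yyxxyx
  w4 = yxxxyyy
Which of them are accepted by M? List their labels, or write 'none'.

w4

w1: s0 → s0 → s2 → s0 → s0  → end s0, rejected
w2: s0 → s2 → s0 → s0 → s2  → end s2, rejected
w3: s0 → s0 → s0 → s2 → s1 → s2 → s1  → end s1, rejected
w4: s0 → s0 → s2 → s1 → s3 → s3 → s3 → s3  → end s3, accepted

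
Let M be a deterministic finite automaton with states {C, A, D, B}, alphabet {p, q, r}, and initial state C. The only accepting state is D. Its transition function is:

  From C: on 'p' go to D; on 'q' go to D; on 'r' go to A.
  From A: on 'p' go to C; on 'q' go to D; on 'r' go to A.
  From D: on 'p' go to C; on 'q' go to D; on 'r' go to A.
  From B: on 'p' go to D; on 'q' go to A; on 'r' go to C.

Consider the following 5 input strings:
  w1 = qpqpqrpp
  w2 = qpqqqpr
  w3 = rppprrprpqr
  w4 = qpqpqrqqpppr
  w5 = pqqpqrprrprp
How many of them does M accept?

1

w1: C → D → C → D → C → D → A → C → D  → end D, accepted
w2: C → D → C → D → D → D → C → A  → end A, rejected
w3: C → A → C → D → C → A → A → C → A → C → D → A  → end A, rejected
w4: C → D → C → D → C → D → A → D → D → C → D → C → A  → end A, rejected
w5: C → D → D → D → C → D → A → C → A → A → C → A → C  → end C, rejected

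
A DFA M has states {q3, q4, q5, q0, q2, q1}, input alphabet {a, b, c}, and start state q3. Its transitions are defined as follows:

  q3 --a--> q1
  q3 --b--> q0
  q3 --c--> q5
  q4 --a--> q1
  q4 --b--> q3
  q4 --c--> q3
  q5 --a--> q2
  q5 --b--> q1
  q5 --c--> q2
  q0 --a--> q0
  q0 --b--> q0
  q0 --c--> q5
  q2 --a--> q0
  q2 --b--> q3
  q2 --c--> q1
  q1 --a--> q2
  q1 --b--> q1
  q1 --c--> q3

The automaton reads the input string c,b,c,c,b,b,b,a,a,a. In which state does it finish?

q0

q3 → q5 → q1 → q3 → q5 → q1 → q1 → q1 → q2 → q0 → q0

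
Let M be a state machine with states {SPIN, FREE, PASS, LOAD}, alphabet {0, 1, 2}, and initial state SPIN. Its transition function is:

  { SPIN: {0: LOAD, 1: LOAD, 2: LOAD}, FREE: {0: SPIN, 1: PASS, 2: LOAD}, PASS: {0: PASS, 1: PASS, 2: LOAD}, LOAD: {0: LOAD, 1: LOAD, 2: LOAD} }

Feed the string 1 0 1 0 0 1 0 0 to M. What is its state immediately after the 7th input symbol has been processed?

SPIN → LOAD → LOAD → LOAD → LOAD → LOAD → LOAD → LOAD
After 7 symbols: LOAD.

LOAD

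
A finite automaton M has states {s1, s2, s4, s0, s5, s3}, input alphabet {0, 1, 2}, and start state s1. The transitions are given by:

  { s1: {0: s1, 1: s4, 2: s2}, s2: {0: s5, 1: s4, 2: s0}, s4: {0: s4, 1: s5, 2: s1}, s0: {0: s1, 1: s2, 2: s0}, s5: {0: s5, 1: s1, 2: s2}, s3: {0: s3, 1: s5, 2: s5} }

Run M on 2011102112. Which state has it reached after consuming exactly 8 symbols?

s4

s1 → s2 → s5 → s1 → s4 → s5 → s5 → s2 → s4
After 8 symbols: s4.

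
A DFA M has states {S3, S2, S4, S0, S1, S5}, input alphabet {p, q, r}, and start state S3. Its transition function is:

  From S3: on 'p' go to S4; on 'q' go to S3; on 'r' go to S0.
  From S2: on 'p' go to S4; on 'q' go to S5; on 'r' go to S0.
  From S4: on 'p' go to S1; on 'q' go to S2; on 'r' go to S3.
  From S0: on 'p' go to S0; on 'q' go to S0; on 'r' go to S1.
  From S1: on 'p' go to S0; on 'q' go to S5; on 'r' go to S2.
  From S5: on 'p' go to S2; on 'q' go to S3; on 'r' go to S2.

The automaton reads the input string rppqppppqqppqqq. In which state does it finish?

Trace: S3 -r-> S0 -p-> S0 -p-> S0 -q-> S0 -p-> S0 -p-> S0 -p-> S0 -p-> S0 -q-> S0 -q-> S0 -p-> S0 -p-> S0 -q-> S0 -q-> S0 -q-> S0

S0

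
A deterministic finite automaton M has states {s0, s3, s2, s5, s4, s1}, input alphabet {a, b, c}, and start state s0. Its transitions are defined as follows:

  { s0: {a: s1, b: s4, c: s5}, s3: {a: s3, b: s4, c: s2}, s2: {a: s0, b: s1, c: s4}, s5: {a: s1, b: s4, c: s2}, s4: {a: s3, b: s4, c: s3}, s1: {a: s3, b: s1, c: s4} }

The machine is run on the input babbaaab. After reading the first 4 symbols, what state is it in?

s4

Trace: s0 -b-> s4 -a-> s3 -b-> s4 -b-> s4
After 4 symbols: s4.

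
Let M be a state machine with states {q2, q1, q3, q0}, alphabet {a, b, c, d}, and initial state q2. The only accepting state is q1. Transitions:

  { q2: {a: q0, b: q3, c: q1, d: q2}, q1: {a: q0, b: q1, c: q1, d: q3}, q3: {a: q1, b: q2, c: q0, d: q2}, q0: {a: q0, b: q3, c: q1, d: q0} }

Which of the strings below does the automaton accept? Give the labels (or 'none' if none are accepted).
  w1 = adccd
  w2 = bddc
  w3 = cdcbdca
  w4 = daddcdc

w1: q2 → q0 → q0 → q1 → q1 → q3  → end q3, rejected
w2: q2 → q3 → q2 → q2 → q1  → end q1, accepted
w3: q2 → q1 → q3 → q0 → q3 → q2 → q1 → q0  → end q0, rejected
w4: q2 → q2 → q0 → q0 → q0 → q1 → q3 → q0  → end q0, rejected

w2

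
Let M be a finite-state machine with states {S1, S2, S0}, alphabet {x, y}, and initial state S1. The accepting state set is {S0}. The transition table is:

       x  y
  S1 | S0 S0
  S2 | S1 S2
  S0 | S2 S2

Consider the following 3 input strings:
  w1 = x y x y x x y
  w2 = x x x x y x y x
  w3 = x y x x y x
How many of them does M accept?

1

w1: Trace: S1 -x-> S0 -y-> S2 -x-> S1 -y-> S0 -x-> S2 -x-> S1 -y-> S0  → end S0, accepted
w2: Trace: S1 -x-> S0 -x-> S2 -x-> S1 -x-> S0 -y-> S2 -x-> S1 -y-> S0 -x-> S2  → end S2, rejected
w3: Trace: S1 -x-> S0 -y-> S2 -x-> S1 -x-> S0 -y-> S2 -x-> S1  → end S1, rejected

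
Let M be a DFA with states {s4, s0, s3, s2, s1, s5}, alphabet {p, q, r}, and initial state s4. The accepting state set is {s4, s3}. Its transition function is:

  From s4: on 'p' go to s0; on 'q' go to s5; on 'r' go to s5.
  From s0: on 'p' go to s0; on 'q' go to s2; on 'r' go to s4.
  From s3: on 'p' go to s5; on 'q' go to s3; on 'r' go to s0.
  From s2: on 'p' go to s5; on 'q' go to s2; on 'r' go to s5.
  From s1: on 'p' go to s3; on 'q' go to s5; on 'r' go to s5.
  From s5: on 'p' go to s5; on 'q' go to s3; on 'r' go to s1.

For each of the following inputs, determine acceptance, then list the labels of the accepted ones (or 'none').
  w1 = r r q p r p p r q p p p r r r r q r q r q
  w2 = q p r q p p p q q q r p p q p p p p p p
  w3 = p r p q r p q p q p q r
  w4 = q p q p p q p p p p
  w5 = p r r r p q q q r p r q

w1: s4 → s5 → s1 → s5 → s5 → s1 → s3 → s5 → s1 → s5 → s5 → s5 → s5 → s1 → s5 → s1 → s5 → s3 → s0 → s2 → s5 → s3  → end s3, accepted
w2: s4 → s5 → s5 → s1 → s5 → s5 → s5 → s5 → s3 → s3 → s3 → s0 → s0 → s0 → s2 → s5 → s5 → s5 → s5 → s5 → s5  → end s5, rejected
w3: s4 → s0 → s4 → s0 → s2 → s5 → s5 → s3 → s5 → s3 → s5 → s3 → s0  → end s0, rejected
w4: s4 → s5 → s5 → s3 → s5 → s5 → s3 → s5 → s5 → s5 → s5  → end s5, rejected
w5: s4 → s0 → s4 → s5 → s1 → s3 → s3 → s3 → s3 → s0 → s0 → s4 → s5  → end s5, rejected

w1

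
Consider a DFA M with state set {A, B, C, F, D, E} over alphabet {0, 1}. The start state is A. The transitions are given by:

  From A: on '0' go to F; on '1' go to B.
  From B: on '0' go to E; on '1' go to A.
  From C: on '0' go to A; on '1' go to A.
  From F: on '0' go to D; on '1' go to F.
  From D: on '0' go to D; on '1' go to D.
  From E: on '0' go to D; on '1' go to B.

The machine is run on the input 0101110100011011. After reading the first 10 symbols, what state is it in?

A → F → F → D → D → D → D → D → D → D → D
After 10 symbols: D.

D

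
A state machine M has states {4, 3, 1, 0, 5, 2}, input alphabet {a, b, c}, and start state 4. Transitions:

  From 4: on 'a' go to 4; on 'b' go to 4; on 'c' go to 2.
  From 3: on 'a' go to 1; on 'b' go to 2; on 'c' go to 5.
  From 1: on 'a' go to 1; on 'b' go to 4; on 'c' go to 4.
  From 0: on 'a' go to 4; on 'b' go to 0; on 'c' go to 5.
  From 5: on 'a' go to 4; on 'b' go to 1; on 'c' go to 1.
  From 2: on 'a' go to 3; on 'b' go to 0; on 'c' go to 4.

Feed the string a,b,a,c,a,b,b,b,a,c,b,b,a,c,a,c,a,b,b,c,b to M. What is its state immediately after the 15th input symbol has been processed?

Trace: 4 -a-> 4 -b-> 4 -a-> 4 -c-> 2 -a-> 3 -b-> 2 -b-> 0 -b-> 0 -a-> 4 -c-> 2 -b-> 0 -b-> 0 -a-> 4 -c-> 2 -a-> 3
After 15 symbols: 3.

3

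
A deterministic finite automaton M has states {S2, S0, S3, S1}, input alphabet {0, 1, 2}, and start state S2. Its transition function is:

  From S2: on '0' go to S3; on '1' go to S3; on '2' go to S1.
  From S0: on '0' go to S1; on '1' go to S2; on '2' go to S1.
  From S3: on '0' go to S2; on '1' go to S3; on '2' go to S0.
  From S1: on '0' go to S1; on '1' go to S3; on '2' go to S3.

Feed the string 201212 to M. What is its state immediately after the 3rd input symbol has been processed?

S3

start at S2
read '2': S2 → S1
read '0': S1 → S1
read '1': S1 → S3
After 3 symbols: S3.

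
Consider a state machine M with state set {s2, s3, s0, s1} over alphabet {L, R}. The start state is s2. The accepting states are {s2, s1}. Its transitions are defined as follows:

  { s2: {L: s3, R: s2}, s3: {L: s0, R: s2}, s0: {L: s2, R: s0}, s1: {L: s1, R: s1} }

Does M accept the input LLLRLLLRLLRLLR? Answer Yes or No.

Yes

start at s2
read 'L': s2 → s3
read 'L': s3 → s0
read 'L': s0 → s2
read 'R': s2 → s2
read 'L': s2 → s3
read 'L': s3 → s0
read 'L': s0 → s2
read 'R': s2 → s2
read 'L': s2 → s3
read 'L': s3 → s0
read 'R': s0 → s0
read 'L': s0 → s2
read 'L': s2 → s3
read 'R': s3 → s2
End state s2 is accepting.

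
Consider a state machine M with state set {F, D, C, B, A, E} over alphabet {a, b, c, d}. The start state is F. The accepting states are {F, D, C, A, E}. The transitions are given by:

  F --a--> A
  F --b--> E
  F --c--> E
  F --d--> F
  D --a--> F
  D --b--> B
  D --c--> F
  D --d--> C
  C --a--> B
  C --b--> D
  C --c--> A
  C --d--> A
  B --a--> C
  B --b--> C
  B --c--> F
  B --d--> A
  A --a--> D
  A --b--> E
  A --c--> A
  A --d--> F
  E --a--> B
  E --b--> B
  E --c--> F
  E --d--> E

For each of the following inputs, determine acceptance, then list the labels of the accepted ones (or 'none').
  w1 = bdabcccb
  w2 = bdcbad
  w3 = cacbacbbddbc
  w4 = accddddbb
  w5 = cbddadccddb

w1: Trace: F -b-> E -d-> E -a-> B -b-> C -c-> A -c-> A -c-> A -b-> E  → end E, accepted
w2: Trace: F -b-> E -d-> E -c-> F -b-> E -a-> B -d-> A  → end A, accepted
w3: Trace: F -c-> E -a-> B -c-> F -b-> E -a-> B -c-> F -b-> E -b-> B -d-> A -d-> F -b-> E -c-> F  → end F, accepted
w4: Trace: F -a-> A -c-> A -c-> A -d-> F -d-> F -d-> F -d-> F -b-> E -b-> B  → end B, rejected
w5: Trace: F -c-> E -b-> B -d-> A -d-> F -a-> A -d-> F -c-> E -c-> F -d-> F -d-> F -b-> E  → end E, accepted

w1, w2, w3, w5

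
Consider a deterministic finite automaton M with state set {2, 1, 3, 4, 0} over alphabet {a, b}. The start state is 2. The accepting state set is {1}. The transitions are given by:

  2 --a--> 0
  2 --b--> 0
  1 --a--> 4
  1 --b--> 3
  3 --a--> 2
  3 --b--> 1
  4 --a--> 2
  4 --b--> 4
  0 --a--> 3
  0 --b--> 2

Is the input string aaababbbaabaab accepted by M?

No

start at 2
read 'a': 2 → 0
read 'a': 0 → 3
read 'a': 3 → 2
read 'b': 2 → 0
read 'a': 0 → 3
read 'b': 3 → 1
read 'b': 1 → 3
read 'b': 3 → 1
read 'a': 1 → 4
read 'a': 4 → 2
read 'b': 2 → 0
read 'a': 0 → 3
read 'a': 3 → 2
read 'b': 2 → 0
End state 0 is not accepting.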